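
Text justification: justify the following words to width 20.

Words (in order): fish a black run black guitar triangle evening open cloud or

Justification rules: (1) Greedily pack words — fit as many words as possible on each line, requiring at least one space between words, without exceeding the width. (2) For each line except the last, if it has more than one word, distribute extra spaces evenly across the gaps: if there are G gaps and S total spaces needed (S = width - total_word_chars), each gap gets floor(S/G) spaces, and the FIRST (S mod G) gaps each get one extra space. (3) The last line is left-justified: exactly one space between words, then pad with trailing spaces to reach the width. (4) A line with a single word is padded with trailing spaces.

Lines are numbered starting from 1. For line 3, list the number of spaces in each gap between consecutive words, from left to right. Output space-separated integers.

Line 1: ['fish', 'a', 'black', 'run'] (min_width=16, slack=4)
Line 2: ['black', 'guitar'] (min_width=12, slack=8)
Line 3: ['triangle', 'evening'] (min_width=16, slack=4)
Line 4: ['open', 'cloud', 'or'] (min_width=13, slack=7)

Answer: 5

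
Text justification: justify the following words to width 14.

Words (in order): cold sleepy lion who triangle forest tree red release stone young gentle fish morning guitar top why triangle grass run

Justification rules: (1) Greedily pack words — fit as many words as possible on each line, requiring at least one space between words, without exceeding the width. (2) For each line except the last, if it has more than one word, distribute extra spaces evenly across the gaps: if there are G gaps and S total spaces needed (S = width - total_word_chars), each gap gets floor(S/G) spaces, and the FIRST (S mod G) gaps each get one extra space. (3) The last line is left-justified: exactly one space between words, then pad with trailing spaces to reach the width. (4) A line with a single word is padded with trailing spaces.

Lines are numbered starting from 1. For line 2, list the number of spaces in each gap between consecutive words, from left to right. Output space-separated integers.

Answer: 7

Derivation:
Line 1: ['cold', 'sleepy'] (min_width=11, slack=3)
Line 2: ['lion', 'who'] (min_width=8, slack=6)
Line 3: ['triangle'] (min_width=8, slack=6)
Line 4: ['forest', 'tree'] (min_width=11, slack=3)
Line 5: ['red', 'release'] (min_width=11, slack=3)
Line 6: ['stone', 'young'] (min_width=11, slack=3)
Line 7: ['gentle', 'fish'] (min_width=11, slack=3)
Line 8: ['morning', 'guitar'] (min_width=14, slack=0)
Line 9: ['top', 'why'] (min_width=7, slack=7)
Line 10: ['triangle', 'grass'] (min_width=14, slack=0)
Line 11: ['run'] (min_width=3, slack=11)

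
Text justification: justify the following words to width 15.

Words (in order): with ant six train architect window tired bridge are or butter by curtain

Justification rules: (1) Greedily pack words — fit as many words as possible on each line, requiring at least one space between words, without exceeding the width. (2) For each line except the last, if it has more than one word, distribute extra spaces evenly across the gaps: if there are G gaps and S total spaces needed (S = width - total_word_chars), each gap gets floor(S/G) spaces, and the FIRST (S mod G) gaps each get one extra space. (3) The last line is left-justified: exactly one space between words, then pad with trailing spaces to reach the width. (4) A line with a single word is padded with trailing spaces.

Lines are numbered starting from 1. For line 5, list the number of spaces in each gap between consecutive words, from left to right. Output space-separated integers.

Line 1: ['with', 'ant', 'six'] (min_width=12, slack=3)
Line 2: ['train', 'architect'] (min_width=15, slack=0)
Line 3: ['window', 'tired'] (min_width=12, slack=3)
Line 4: ['bridge', 'are', 'or'] (min_width=13, slack=2)
Line 5: ['butter', 'by'] (min_width=9, slack=6)
Line 6: ['curtain'] (min_width=7, slack=8)

Answer: 7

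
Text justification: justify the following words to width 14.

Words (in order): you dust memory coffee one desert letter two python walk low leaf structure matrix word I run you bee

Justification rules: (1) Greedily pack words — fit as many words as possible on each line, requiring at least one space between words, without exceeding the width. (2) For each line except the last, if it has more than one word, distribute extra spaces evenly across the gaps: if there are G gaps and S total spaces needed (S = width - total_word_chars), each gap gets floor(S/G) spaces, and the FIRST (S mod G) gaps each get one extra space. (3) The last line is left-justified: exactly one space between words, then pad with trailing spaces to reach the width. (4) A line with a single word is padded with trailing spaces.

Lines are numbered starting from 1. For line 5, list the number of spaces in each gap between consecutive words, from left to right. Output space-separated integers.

Answer: 4

Derivation:
Line 1: ['you', 'dust'] (min_width=8, slack=6)
Line 2: ['memory', 'coffee'] (min_width=13, slack=1)
Line 3: ['one', 'desert'] (min_width=10, slack=4)
Line 4: ['letter', 'two'] (min_width=10, slack=4)
Line 5: ['python', 'walk'] (min_width=11, slack=3)
Line 6: ['low', 'leaf'] (min_width=8, slack=6)
Line 7: ['structure'] (min_width=9, slack=5)
Line 8: ['matrix', 'word', 'I'] (min_width=13, slack=1)
Line 9: ['run', 'you', 'bee'] (min_width=11, slack=3)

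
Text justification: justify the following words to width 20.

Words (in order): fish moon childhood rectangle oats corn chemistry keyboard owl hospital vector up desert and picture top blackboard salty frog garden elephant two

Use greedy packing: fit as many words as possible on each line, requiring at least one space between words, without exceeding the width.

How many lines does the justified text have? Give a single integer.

Line 1: ['fish', 'moon', 'childhood'] (min_width=19, slack=1)
Line 2: ['rectangle', 'oats', 'corn'] (min_width=19, slack=1)
Line 3: ['chemistry', 'keyboard'] (min_width=18, slack=2)
Line 4: ['owl', 'hospital', 'vector'] (min_width=19, slack=1)
Line 5: ['up', 'desert', 'and'] (min_width=13, slack=7)
Line 6: ['picture', 'top'] (min_width=11, slack=9)
Line 7: ['blackboard', 'salty'] (min_width=16, slack=4)
Line 8: ['frog', 'garden', 'elephant'] (min_width=20, slack=0)
Line 9: ['two'] (min_width=3, slack=17)
Total lines: 9

Answer: 9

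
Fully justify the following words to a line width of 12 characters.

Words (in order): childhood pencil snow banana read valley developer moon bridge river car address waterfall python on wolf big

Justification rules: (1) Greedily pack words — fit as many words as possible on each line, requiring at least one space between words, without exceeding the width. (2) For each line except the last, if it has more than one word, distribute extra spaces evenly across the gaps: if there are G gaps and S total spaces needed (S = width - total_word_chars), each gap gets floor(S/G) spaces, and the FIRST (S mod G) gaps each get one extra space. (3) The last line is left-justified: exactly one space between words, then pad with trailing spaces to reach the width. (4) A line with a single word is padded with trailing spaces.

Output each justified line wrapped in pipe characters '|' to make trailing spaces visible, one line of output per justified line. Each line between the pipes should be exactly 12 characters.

Line 1: ['childhood'] (min_width=9, slack=3)
Line 2: ['pencil', 'snow'] (min_width=11, slack=1)
Line 3: ['banana', 'read'] (min_width=11, slack=1)
Line 4: ['valley'] (min_width=6, slack=6)
Line 5: ['developer'] (min_width=9, slack=3)
Line 6: ['moon', 'bridge'] (min_width=11, slack=1)
Line 7: ['river', 'car'] (min_width=9, slack=3)
Line 8: ['address'] (min_width=7, slack=5)
Line 9: ['waterfall'] (min_width=9, slack=3)
Line 10: ['python', 'on'] (min_width=9, slack=3)
Line 11: ['wolf', 'big'] (min_width=8, slack=4)

Answer: |childhood   |
|pencil  snow|
|banana  read|
|valley      |
|developer   |
|moon  bridge|
|river    car|
|address     |
|waterfall   |
|python    on|
|wolf big    |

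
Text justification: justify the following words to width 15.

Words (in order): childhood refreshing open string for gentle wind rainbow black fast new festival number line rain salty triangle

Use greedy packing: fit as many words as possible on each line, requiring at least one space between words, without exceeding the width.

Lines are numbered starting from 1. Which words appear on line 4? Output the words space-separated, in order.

Answer: gentle wind

Derivation:
Line 1: ['childhood'] (min_width=9, slack=6)
Line 2: ['refreshing', 'open'] (min_width=15, slack=0)
Line 3: ['string', 'for'] (min_width=10, slack=5)
Line 4: ['gentle', 'wind'] (min_width=11, slack=4)
Line 5: ['rainbow', 'black'] (min_width=13, slack=2)
Line 6: ['fast', 'new'] (min_width=8, slack=7)
Line 7: ['festival', 'number'] (min_width=15, slack=0)
Line 8: ['line', 'rain', 'salty'] (min_width=15, slack=0)
Line 9: ['triangle'] (min_width=8, slack=7)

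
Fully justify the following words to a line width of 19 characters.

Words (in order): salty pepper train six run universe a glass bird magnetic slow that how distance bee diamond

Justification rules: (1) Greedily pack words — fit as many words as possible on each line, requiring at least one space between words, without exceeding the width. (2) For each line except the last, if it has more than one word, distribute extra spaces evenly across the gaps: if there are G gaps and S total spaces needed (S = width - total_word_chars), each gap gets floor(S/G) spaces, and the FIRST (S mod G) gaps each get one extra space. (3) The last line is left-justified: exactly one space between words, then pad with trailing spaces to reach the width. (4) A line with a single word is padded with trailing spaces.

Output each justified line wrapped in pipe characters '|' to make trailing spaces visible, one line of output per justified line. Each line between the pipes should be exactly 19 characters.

Line 1: ['salty', 'pepper', 'train'] (min_width=18, slack=1)
Line 2: ['six', 'run', 'universe', 'a'] (min_width=18, slack=1)
Line 3: ['glass', 'bird', 'magnetic'] (min_width=19, slack=0)
Line 4: ['slow', 'that', 'how'] (min_width=13, slack=6)
Line 5: ['distance', 'bee'] (min_width=12, slack=7)
Line 6: ['diamond'] (min_width=7, slack=12)

Answer: |salty  pepper train|
|six  run universe a|
|glass bird magnetic|
|slow    that    how|
|distance        bee|
|diamond            |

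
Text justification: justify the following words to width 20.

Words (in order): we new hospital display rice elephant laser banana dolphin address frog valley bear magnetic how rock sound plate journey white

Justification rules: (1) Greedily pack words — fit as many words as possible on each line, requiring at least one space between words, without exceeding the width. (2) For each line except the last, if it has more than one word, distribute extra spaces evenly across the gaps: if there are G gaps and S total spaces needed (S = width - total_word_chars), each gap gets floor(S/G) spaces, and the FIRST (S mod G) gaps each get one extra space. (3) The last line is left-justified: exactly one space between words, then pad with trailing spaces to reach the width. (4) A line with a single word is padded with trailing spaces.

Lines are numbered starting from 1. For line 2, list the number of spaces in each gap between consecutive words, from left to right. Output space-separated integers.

Answer: 9

Derivation:
Line 1: ['we', 'new', 'hospital'] (min_width=15, slack=5)
Line 2: ['display', 'rice'] (min_width=12, slack=8)
Line 3: ['elephant', 'laser'] (min_width=14, slack=6)
Line 4: ['banana', 'dolphin'] (min_width=14, slack=6)
Line 5: ['address', 'frog', 'valley'] (min_width=19, slack=1)
Line 6: ['bear', 'magnetic', 'how'] (min_width=17, slack=3)
Line 7: ['rock', 'sound', 'plate'] (min_width=16, slack=4)
Line 8: ['journey', 'white'] (min_width=13, slack=7)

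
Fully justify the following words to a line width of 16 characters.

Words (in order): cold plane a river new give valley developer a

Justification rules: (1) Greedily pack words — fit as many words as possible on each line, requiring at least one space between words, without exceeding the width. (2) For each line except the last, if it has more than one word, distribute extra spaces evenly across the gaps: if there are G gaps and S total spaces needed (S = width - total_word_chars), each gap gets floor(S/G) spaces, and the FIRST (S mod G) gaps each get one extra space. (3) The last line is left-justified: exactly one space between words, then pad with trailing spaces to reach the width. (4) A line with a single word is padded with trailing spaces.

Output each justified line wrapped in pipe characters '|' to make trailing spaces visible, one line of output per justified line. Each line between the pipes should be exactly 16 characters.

Line 1: ['cold', 'plane', 'a'] (min_width=12, slack=4)
Line 2: ['river', 'new', 'give'] (min_width=14, slack=2)
Line 3: ['valley', 'developer'] (min_width=16, slack=0)
Line 4: ['a'] (min_width=1, slack=15)

Answer: |cold   plane   a|
|river  new  give|
|valley developer|
|a               |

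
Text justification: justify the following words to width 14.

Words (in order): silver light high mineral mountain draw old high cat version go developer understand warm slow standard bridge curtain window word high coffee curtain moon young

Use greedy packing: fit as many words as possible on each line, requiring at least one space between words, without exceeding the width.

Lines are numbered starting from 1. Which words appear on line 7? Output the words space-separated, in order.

Line 1: ['silver', 'light'] (min_width=12, slack=2)
Line 2: ['high', 'mineral'] (min_width=12, slack=2)
Line 3: ['mountain', 'draw'] (min_width=13, slack=1)
Line 4: ['old', 'high', 'cat'] (min_width=12, slack=2)
Line 5: ['version', 'go'] (min_width=10, slack=4)
Line 6: ['developer'] (min_width=9, slack=5)
Line 7: ['understand'] (min_width=10, slack=4)
Line 8: ['warm', 'slow'] (min_width=9, slack=5)
Line 9: ['standard'] (min_width=8, slack=6)
Line 10: ['bridge', 'curtain'] (min_width=14, slack=0)
Line 11: ['window', 'word'] (min_width=11, slack=3)
Line 12: ['high', 'coffee'] (min_width=11, slack=3)
Line 13: ['curtain', 'moon'] (min_width=12, slack=2)
Line 14: ['young'] (min_width=5, slack=9)

Answer: understand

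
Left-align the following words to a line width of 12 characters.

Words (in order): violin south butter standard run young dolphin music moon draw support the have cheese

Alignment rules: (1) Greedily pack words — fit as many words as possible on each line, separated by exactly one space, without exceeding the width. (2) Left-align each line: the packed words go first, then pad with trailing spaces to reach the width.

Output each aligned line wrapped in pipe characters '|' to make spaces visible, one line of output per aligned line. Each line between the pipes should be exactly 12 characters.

Answer: |violin south|
|butter      |
|standard run|
|young       |
|dolphin     |
|music moon  |
|draw support|
|the have    |
|cheese      |

Derivation:
Line 1: ['violin', 'south'] (min_width=12, slack=0)
Line 2: ['butter'] (min_width=6, slack=6)
Line 3: ['standard', 'run'] (min_width=12, slack=0)
Line 4: ['young'] (min_width=5, slack=7)
Line 5: ['dolphin'] (min_width=7, slack=5)
Line 6: ['music', 'moon'] (min_width=10, slack=2)
Line 7: ['draw', 'support'] (min_width=12, slack=0)
Line 8: ['the', 'have'] (min_width=8, slack=4)
Line 9: ['cheese'] (min_width=6, slack=6)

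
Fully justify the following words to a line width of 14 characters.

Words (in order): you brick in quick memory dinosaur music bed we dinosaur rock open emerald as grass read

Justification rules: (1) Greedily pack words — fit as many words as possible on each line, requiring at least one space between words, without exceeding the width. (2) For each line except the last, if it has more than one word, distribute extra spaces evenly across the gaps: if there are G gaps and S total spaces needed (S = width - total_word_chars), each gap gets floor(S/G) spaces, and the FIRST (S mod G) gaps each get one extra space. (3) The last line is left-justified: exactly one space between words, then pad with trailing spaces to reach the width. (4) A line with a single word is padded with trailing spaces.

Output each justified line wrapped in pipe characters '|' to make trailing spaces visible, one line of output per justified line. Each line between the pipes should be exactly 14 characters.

Line 1: ['you', 'brick', 'in'] (min_width=12, slack=2)
Line 2: ['quick', 'memory'] (min_width=12, slack=2)
Line 3: ['dinosaur', 'music'] (min_width=14, slack=0)
Line 4: ['bed', 'we'] (min_width=6, slack=8)
Line 5: ['dinosaur', 'rock'] (min_width=13, slack=1)
Line 6: ['open', 'emerald'] (min_width=12, slack=2)
Line 7: ['as', 'grass', 'read'] (min_width=13, slack=1)

Answer: |you  brick  in|
|quick   memory|
|dinosaur music|
|bed         we|
|dinosaur  rock|
|open   emerald|
|as grass read |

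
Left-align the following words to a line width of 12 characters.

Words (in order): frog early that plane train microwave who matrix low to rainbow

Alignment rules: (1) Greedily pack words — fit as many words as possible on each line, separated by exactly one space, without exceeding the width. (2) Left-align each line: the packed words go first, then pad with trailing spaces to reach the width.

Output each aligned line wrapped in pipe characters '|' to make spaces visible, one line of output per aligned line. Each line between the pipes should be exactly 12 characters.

Line 1: ['frog', 'early'] (min_width=10, slack=2)
Line 2: ['that', 'plane'] (min_width=10, slack=2)
Line 3: ['train'] (min_width=5, slack=7)
Line 4: ['microwave'] (min_width=9, slack=3)
Line 5: ['who', 'matrix'] (min_width=10, slack=2)
Line 6: ['low', 'to'] (min_width=6, slack=6)
Line 7: ['rainbow'] (min_width=7, slack=5)

Answer: |frog early  |
|that plane  |
|train       |
|microwave   |
|who matrix  |
|low to      |
|rainbow     |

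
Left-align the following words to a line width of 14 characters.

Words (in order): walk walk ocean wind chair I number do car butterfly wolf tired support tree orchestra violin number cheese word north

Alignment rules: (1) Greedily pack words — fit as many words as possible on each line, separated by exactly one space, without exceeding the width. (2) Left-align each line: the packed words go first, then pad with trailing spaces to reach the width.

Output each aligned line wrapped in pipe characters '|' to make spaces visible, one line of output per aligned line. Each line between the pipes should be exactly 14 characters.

Answer: |walk walk     |
|ocean wind    |
|chair I number|
|do car        |
|butterfly wolf|
|tired support |
|tree orchestra|
|violin number |
|cheese word   |
|north         |

Derivation:
Line 1: ['walk', 'walk'] (min_width=9, slack=5)
Line 2: ['ocean', 'wind'] (min_width=10, slack=4)
Line 3: ['chair', 'I', 'number'] (min_width=14, slack=0)
Line 4: ['do', 'car'] (min_width=6, slack=8)
Line 5: ['butterfly', 'wolf'] (min_width=14, slack=0)
Line 6: ['tired', 'support'] (min_width=13, slack=1)
Line 7: ['tree', 'orchestra'] (min_width=14, slack=0)
Line 8: ['violin', 'number'] (min_width=13, slack=1)
Line 9: ['cheese', 'word'] (min_width=11, slack=3)
Line 10: ['north'] (min_width=5, slack=9)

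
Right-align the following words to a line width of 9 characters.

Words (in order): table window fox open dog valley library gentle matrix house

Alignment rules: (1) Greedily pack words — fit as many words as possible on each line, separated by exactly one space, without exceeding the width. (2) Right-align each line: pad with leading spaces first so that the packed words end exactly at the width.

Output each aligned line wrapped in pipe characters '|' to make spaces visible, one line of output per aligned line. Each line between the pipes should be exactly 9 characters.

Answer: |    table|
|   window|
| fox open|
|      dog|
|   valley|
|  library|
|   gentle|
|   matrix|
|    house|

Derivation:
Line 1: ['table'] (min_width=5, slack=4)
Line 2: ['window'] (min_width=6, slack=3)
Line 3: ['fox', 'open'] (min_width=8, slack=1)
Line 4: ['dog'] (min_width=3, slack=6)
Line 5: ['valley'] (min_width=6, slack=3)
Line 6: ['library'] (min_width=7, slack=2)
Line 7: ['gentle'] (min_width=6, slack=3)
Line 8: ['matrix'] (min_width=6, slack=3)
Line 9: ['house'] (min_width=5, slack=4)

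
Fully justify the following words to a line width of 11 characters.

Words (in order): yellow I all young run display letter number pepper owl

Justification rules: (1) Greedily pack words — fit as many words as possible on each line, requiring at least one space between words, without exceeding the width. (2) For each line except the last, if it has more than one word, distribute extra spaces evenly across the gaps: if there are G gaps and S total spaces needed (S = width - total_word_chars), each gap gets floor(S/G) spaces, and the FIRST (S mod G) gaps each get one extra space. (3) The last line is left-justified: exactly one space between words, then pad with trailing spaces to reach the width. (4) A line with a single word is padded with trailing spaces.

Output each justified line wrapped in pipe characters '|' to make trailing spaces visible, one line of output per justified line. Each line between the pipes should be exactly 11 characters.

Line 1: ['yellow', 'I'] (min_width=8, slack=3)
Line 2: ['all', 'young'] (min_width=9, slack=2)
Line 3: ['run', 'display'] (min_width=11, slack=0)
Line 4: ['letter'] (min_width=6, slack=5)
Line 5: ['number'] (min_width=6, slack=5)
Line 6: ['pepper', 'owl'] (min_width=10, slack=1)

Answer: |yellow    I|
|all   young|
|run display|
|letter     |
|number     |
|pepper owl |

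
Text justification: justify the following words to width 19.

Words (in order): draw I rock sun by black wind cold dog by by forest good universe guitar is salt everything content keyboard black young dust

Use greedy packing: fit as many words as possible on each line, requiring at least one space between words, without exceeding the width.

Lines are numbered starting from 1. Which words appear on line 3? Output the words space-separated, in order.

Line 1: ['draw', 'I', 'rock', 'sun', 'by'] (min_width=18, slack=1)
Line 2: ['black', 'wind', 'cold', 'dog'] (min_width=19, slack=0)
Line 3: ['by', 'by', 'forest', 'good'] (min_width=17, slack=2)
Line 4: ['universe', 'guitar', 'is'] (min_width=18, slack=1)
Line 5: ['salt', 'everything'] (min_width=15, slack=4)
Line 6: ['content', 'keyboard'] (min_width=16, slack=3)
Line 7: ['black', 'young', 'dust'] (min_width=16, slack=3)

Answer: by by forest good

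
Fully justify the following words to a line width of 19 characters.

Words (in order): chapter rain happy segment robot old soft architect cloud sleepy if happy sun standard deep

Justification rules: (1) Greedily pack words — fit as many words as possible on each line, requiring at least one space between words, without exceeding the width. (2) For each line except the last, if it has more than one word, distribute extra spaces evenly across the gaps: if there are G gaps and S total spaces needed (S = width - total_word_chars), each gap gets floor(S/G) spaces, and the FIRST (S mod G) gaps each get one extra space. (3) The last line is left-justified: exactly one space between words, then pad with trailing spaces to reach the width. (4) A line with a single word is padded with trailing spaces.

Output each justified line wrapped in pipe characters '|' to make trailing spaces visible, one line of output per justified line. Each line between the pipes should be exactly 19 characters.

Answer: |chapter  rain happy|
|segment  robot  old|
|soft      architect|
|cloud   sleepy   if|
|happy  sun standard|
|deep               |

Derivation:
Line 1: ['chapter', 'rain', 'happy'] (min_width=18, slack=1)
Line 2: ['segment', 'robot', 'old'] (min_width=17, slack=2)
Line 3: ['soft', 'architect'] (min_width=14, slack=5)
Line 4: ['cloud', 'sleepy', 'if'] (min_width=15, slack=4)
Line 5: ['happy', 'sun', 'standard'] (min_width=18, slack=1)
Line 6: ['deep'] (min_width=4, slack=15)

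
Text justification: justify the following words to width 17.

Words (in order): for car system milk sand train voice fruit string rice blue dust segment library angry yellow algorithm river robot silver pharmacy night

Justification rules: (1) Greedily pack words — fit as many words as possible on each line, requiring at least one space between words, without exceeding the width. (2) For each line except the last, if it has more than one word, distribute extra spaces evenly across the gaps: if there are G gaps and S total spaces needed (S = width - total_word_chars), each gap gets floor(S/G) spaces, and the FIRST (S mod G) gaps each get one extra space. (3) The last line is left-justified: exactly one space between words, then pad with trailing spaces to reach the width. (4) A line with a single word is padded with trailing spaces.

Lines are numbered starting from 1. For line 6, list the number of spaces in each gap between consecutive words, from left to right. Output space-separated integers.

Answer: 5

Derivation:
Line 1: ['for', 'car', 'system'] (min_width=14, slack=3)
Line 2: ['milk', 'sand', 'train'] (min_width=15, slack=2)
Line 3: ['voice', 'fruit'] (min_width=11, slack=6)
Line 4: ['string', 'rice', 'blue'] (min_width=16, slack=1)
Line 5: ['dust', 'segment'] (min_width=12, slack=5)
Line 6: ['library', 'angry'] (min_width=13, slack=4)
Line 7: ['yellow', 'algorithm'] (min_width=16, slack=1)
Line 8: ['river', 'robot'] (min_width=11, slack=6)
Line 9: ['silver', 'pharmacy'] (min_width=15, slack=2)
Line 10: ['night'] (min_width=5, slack=12)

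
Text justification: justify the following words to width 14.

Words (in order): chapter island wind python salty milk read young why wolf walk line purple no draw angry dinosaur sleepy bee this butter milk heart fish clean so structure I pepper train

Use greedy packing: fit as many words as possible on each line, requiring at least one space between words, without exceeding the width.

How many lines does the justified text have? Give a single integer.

Line 1: ['chapter', 'island'] (min_width=14, slack=0)
Line 2: ['wind', 'python'] (min_width=11, slack=3)
Line 3: ['salty', 'milk'] (min_width=10, slack=4)
Line 4: ['read', 'young', 'why'] (min_width=14, slack=0)
Line 5: ['wolf', 'walk', 'line'] (min_width=14, slack=0)
Line 6: ['purple', 'no', 'draw'] (min_width=14, slack=0)
Line 7: ['angry', 'dinosaur'] (min_width=14, slack=0)
Line 8: ['sleepy', 'bee'] (min_width=10, slack=4)
Line 9: ['this', 'butter'] (min_width=11, slack=3)
Line 10: ['milk', 'heart'] (min_width=10, slack=4)
Line 11: ['fish', 'clean', 'so'] (min_width=13, slack=1)
Line 12: ['structure', 'I'] (min_width=11, slack=3)
Line 13: ['pepper', 'train'] (min_width=12, slack=2)
Total lines: 13

Answer: 13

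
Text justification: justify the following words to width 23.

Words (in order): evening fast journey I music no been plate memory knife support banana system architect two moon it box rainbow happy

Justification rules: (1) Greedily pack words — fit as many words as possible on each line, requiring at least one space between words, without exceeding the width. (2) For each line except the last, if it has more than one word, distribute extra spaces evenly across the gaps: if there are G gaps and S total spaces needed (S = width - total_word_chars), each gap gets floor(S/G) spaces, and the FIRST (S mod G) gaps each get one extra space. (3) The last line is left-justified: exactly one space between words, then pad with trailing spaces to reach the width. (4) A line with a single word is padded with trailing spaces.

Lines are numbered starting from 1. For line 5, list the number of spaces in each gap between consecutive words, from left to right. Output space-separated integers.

Answer: 1 1 1 1

Derivation:
Line 1: ['evening', 'fast', 'journey', 'I'] (min_width=22, slack=1)
Line 2: ['music', 'no', 'been', 'plate'] (min_width=19, slack=4)
Line 3: ['memory', 'knife', 'support'] (min_width=20, slack=3)
Line 4: ['banana', 'system', 'architect'] (min_width=23, slack=0)
Line 5: ['two', 'moon', 'it', 'box', 'rainbow'] (min_width=23, slack=0)
Line 6: ['happy'] (min_width=5, slack=18)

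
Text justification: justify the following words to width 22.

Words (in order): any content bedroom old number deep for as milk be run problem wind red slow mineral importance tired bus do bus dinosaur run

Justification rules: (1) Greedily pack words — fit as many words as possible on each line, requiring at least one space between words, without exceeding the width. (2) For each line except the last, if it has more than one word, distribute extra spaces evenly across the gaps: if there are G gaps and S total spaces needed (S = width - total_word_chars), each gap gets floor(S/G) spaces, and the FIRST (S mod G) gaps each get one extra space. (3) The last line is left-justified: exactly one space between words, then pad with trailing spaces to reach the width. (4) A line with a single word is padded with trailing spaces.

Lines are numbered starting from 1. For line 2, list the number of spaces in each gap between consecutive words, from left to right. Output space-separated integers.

Line 1: ['any', 'content', 'bedroom'] (min_width=19, slack=3)
Line 2: ['old', 'number', 'deep', 'for', 'as'] (min_width=22, slack=0)
Line 3: ['milk', 'be', 'run', 'problem'] (min_width=19, slack=3)
Line 4: ['wind', 'red', 'slow', 'mineral'] (min_width=21, slack=1)
Line 5: ['importance', 'tired', 'bus'] (min_width=20, slack=2)
Line 6: ['do', 'bus', 'dinosaur', 'run'] (min_width=19, slack=3)

Answer: 1 1 1 1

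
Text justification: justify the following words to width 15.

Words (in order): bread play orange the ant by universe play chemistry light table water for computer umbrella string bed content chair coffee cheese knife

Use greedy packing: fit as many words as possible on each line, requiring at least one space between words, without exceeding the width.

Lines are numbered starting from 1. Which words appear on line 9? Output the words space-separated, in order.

Line 1: ['bread', 'play'] (min_width=10, slack=5)
Line 2: ['orange', 'the', 'ant'] (min_width=14, slack=1)
Line 3: ['by', 'universe'] (min_width=11, slack=4)
Line 4: ['play', 'chemistry'] (min_width=14, slack=1)
Line 5: ['light', 'table'] (min_width=11, slack=4)
Line 6: ['water', 'for'] (min_width=9, slack=6)
Line 7: ['computer'] (min_width=8, slack=7)
Line 8: ['umbrella', 'string'] (min_width=15, slack=0)
Line 9: ['bed', 'content'] (min_width=11, slack=4)
Line 10: ['chair', 'coffee'] (min_width=12, slack=3)
Line 11: ['cheese', 'knife'] (min_width=12, slack=3)

Answer: bed content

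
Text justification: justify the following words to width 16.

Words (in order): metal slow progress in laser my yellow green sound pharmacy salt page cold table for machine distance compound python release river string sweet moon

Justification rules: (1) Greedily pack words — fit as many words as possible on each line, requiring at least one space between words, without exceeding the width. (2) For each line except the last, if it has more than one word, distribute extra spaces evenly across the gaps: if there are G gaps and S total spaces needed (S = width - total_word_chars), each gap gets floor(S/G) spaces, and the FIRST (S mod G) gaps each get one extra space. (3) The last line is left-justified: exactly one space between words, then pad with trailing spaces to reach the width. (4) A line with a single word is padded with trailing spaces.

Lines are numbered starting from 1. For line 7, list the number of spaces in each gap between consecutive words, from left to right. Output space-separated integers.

Answer: 6

Derivation:
Line 1: ['metal', 'slow'] (min_width=10, slack=6)
Line 2: ['progress', 'in'] (min_width=11, slack=5)
Line 3: ['laser', 'my', 'yellow'] (min_width=15, slack=1)
Line 4: ['green', 'sound'] (min_width=11, slack=5)
Line 5: ['pharmacy', 'salt'] (min_width=13, slack=3)
Line 6: ['page', 'cold', 'table'] (min_width=15, slack=1)
Line 7: ['for', 'machine'] (min_width=11, slack=5)
Line 8: ['distance'] (min_width=8, slack=8)
Line 9: ['compound', 'python'] (min_width=15, slack=1)
Line 10: ['release', 'river'] (min_width=13, slack=3)
Line 11: ['string', 'sweet'] (min_width=12, slack=4)
Line 12: ['moon'] (min_width=4, slack=12)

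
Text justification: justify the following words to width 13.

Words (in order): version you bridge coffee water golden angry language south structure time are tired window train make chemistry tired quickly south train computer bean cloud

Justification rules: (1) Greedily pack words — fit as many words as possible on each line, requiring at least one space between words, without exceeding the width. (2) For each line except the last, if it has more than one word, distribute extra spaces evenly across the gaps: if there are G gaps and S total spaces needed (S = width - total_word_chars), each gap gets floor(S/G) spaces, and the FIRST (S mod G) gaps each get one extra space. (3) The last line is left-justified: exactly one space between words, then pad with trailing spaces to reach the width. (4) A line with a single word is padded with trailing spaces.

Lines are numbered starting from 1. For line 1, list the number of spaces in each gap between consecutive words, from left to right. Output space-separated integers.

Answer: 3

Derivation:
Line 1: ['version', 'you'] (min_width=11, slack=2)
Line 2: ['bridge', 'coffee'] (min_width=13, slack=0)
Line 3: ['water', 'golden'] (min_width=12, slack=1)
Line 4: ['angry'] (min_width=5, slack=8)
Line 5: ['language'] (min_width=8, slack=5)
Line 6: ['south'] (min_width=5, slack=8)
Line 7: ['structure'] (min_width=9, slack=4)
Line 8: ['time', 'are'] (min_width=8, slack=5)
Line 9: ['tired', 'window'] (min_width=12, slack=1)
Line 10: ['train', 'make'] (min_width=10, slack=3)
Line 11: ['chemistry'] (min_width=9, slack=4)
Line 12: ['tired', 'quickly'] (min_width=13, slack=0)
Line 13: ['south', 'train'] (min_width=11, slack=2)
Line 14: ['computer', 'bean'] (min_width=13, slack=0)
Line 15: ['cloud'] (min_width=5, slack=8)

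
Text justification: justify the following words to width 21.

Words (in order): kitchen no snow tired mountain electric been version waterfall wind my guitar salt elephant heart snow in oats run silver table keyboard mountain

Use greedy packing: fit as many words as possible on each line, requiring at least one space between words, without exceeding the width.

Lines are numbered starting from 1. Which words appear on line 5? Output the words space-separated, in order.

Line 1: ['kitchen', 'no', 'snow', 'tired'] (min_width=21, slack=0)
Line 2: ['mountain', 'electric'] (min_width=17, slack=4)
Line 3: ['been', 'version'] (min_width=12, slack=9)
Line 4: ['waterfall', 'wind', 'my'] (min_width=17, slack=4)
Line 5: ['guitar', 'salt', 'elephant'] (min_width=20, slack=1)
Line 6: ['heart', 'snow', 'in', 'oats'] (min_width=18, slack=3)
Line 7: ['run', 'silver', 'table'] (min_width=16, slack=5)
Line 8: ['keyboard', 'mountain'] (min_width=17, slack=4)

Answer: guitar salt elephant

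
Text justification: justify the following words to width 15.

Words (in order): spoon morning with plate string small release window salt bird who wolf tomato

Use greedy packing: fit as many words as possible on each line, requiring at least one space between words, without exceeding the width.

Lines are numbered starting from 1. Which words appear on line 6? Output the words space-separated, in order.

Answer: wolf tomato

Derivation:
Line 1: ['spoon', 'morning'] (min_width=13, slack=2)
Line 2: ['with', 'plate'] (min_width=10, slack=5)
Line 3: ['string', 'small'] (min_width=12, slack=3)
Line 4: ['release', 'window'] (min_width=14, slack=1)
Line 5: ['salt', 'bird', 'who'] (min_width=13, slack=2)
Line 6: ['wolf', 'tomato'] (min_width=11, slack=4)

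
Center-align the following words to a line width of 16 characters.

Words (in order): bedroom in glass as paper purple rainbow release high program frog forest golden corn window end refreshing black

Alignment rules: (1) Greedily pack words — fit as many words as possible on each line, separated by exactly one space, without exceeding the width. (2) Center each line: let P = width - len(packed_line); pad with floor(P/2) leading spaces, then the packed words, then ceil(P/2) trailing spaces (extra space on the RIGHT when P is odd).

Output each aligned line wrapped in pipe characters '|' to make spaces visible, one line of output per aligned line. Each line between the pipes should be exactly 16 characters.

Line 1: ['bedroom', 'in', 'glass'] (min_width=16, slack=0)
Line 2: ['as', 'paper', 'purple'] (min_width=15, slack=1)
Line 3: ['rainbow', 'release'] (min_width=15, slack=1)
Line 4: ['high', 'program'] (min_width=12, slack=4)
Line 5: ['frog', 'forest'] (min_width=11, slack=5)
Line 6: ['golden', 'corn'] (min_width=11, slack=5)
Line 7: ['window', 'end'] (min_width=10, slack=6)
Line 8: ['refreshing', 'black'] (min_width=16, slack=0)

Answer: |bedroom in glass|
|as paper purple |
|rainbow release |
|  high program  |
|  frog forest   |
|  golden corn   |
|   window end   |
|refreshing black|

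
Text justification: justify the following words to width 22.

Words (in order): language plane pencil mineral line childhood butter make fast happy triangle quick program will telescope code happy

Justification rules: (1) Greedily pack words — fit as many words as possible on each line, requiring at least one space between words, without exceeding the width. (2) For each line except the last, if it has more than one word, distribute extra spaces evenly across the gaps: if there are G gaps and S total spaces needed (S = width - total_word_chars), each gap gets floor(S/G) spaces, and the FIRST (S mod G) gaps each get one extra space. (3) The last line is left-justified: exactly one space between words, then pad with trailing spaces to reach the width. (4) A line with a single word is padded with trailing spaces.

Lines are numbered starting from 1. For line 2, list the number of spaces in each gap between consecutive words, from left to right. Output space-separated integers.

Line 1: ['language', 'plane', 'pencil'] (min_width=21, slack=1)
Line 2: ['mineral', 'line', 'childhood'] (min_width=22, slack=0)
Line 3: ['butter', 'make', 'fast', 'happy'] (min_width=22, slack=0)
Line 4: ['triangle', 'quick', 'program'] (min_width=22, slack=0)
Line 5: ['will', 'telescope', 'code'] (min_width=19, slack=3)
Line 6: ['happy'] (min_width=5, slack=17)

Answer: 1 1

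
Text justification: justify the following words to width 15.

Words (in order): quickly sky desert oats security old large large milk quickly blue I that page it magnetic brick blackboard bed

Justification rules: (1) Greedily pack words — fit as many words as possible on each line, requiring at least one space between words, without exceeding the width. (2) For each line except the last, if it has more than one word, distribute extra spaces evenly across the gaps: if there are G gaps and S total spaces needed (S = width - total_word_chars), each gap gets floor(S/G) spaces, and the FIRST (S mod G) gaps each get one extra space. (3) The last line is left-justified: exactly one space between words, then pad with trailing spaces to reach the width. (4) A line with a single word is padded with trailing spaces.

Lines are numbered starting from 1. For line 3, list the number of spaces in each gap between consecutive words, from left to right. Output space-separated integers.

Answer: 4

Derivation:
Line 1: ['quickly', 'sky'] (min_width=11, slack=4)
Line 2: ['desert', 'oats'] (min_width=11, slack=4)
Line 3: ['security', 'old'] (min_width=12, slack=3)
Line 4: ['large', 'large'] (min_width=11, slack=4)
Line 5: ['milk', 'quickly'] (min_width=12, slack=3)
Line 6: ['blue', 'I', 'that'] (min_width=11, slack=4)
Line 7: ['page', 'it'] (min_width=7, slack=8)
Line 8: ['magnetic', 'brick'] (min_width=14, slack=1)
Line 9: ['blackboard', 'bed'] (min_width=14, slack=1)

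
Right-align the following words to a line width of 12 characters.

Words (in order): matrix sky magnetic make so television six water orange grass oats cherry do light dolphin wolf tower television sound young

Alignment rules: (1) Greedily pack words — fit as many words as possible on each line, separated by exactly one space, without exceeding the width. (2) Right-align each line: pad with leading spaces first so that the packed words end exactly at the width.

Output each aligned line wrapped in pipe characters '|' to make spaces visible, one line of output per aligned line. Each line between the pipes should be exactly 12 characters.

Answer: |  matrix sky|
|    magnetic|
|     make so|
|  television|
|   six water|
|orange grass|
| oats cherry|
|    do light|
|dolphin wolf|
|       tower|
|  television|
| sound young|

Derivation:
Line 1: ['matrix', 'sky'] (min_width=10, slack=2)
Line 2: ['magnetic'] (min_width=8, slack=4)
Line 3: ['make', 'so'] (min_width=7, slack=5)
Line 4: ['television'] (min_width=10, slack=2)
Line 5: ['six', 'water'] (min_width=9, slack=3)
Line 6: ['orange', 'grass'] (min_width=12, slack=0)
Line 7: ['oats', 'cherry'] (min_width=11, slack=1)
Line 8: ['do', 'light'] (min_width=8, slack=4)
Line 9: ['dolphin', 'wolf'] (min_width=12, slack=0)
Line 10: ['tower'] (min_width=5, slack=7)
Line 11: ['television'] (min_width=10, slack=2)
Line 12: ['sound', 'young'] (min_width=11, slack=1)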